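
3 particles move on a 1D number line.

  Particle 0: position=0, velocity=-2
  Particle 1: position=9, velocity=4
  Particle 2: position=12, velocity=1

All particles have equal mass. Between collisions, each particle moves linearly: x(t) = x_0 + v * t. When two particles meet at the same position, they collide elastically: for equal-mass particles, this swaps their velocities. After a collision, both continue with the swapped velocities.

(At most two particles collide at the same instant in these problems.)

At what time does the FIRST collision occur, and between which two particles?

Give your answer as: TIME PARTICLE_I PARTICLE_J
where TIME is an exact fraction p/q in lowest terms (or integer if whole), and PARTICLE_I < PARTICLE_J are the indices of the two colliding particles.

Answer: 1 1 2

Derivation:
Pair (0,1): pos 0,9 vel -2,4 -> not approaching (rel speed -6 <= 0)
Pair (1,2): pos 9,12 vel 4,1 -> gap=3, closing at 3/unit, collide at t=1
Earliest collision: t=1 between 1 and 2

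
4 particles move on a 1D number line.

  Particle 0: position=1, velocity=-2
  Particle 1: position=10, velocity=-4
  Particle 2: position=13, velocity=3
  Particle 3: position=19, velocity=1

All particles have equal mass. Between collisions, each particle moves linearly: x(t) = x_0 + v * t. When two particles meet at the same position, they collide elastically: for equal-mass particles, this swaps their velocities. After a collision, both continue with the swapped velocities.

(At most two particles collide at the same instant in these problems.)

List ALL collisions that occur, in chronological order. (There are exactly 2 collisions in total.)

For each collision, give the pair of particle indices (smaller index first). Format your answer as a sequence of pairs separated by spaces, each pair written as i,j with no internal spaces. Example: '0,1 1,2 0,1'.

Collision at t=3: particles 2 and 3 swap velocities; positions: p0=-5 p1=-2 p2=22 p3=22; velocities now: v0=-2 v1=-4 v2=1 v3=3
Collision at t=9/2: particles 0 and 1 swap velocities; positions: p0=-8 p1=-8 p2=47/2 p3=53/2; velocities now: v0=-4 v1=-2 v2=1 v3=3

Answer: 2,3 0,1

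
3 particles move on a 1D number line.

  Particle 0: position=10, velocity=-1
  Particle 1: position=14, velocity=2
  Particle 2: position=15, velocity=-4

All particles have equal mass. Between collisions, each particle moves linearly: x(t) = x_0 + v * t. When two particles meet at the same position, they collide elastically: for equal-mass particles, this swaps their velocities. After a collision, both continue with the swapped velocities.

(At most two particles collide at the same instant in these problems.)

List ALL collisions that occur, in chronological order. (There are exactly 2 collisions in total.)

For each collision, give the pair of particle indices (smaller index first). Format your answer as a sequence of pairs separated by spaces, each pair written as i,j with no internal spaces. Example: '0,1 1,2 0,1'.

Collision at t=1/6: particles 1 and 2 swap velocities; positions: p0=59/6 p1=43/3 p2=43/3; velocities now: v0=-1 v1=-4 v2=2
Collision at t=5/3: particles 0 and 1 swap velocities; positions: p0=25/3 p1=25/3 p2=52/3; velocities now: v0=-4 v1=-1 v2=2

Answer: 1,2 0,1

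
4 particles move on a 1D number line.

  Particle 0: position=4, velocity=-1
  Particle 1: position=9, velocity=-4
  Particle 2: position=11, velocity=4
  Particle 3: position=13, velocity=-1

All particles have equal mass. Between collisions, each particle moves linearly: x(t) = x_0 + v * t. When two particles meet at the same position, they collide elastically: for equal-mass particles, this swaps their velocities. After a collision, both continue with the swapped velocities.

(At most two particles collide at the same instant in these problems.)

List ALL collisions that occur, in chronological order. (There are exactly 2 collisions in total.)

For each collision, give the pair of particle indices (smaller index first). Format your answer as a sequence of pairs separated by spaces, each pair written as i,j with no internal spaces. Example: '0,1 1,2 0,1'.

Collision at t=2/5: particles 2 and 3 swap velocities; positions: p0=18/5 p1=37/5 p2=63/5 p3=63/5; velocities now: v0=-1 v1=-4 v2=-1 v3=4
Collision at t=5/3: particles 0 and 1 swap velocities; positions: p0=7/3 p1=7/3 p2=34/3 p3=53/3; velocities now: v0=-4 v1=-1 v2=-1 v3=4

Answer: 2,3 0,1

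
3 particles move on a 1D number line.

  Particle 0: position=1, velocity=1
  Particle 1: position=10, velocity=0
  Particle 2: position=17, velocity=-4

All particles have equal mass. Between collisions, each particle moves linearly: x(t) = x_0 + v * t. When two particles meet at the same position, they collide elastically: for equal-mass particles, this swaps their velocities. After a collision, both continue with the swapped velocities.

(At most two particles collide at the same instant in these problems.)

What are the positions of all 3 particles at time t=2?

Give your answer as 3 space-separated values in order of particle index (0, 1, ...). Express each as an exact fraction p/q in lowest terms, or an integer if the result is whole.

Answer: 3 9 10

Derivation:
Collision at t=7/4: particles 1 and 2 swap velocities; positions: p0=11/4 p1=10 p2=10; velocities now: v0=1 v1=-4 v2=0
Advance to t=2 (no further collisions before then); velocities: v0=1 v1=-4 v2=0; positions = 3 9 10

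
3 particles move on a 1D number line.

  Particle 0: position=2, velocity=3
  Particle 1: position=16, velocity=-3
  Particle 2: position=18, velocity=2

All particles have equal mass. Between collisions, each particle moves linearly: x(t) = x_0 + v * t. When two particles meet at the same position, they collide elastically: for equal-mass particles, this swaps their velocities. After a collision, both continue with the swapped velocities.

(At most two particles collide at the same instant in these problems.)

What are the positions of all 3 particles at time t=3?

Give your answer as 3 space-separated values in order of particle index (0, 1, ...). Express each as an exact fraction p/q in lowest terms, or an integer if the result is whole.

Answer: 7 11 24

Derivation:
Collision at t=7/3: particles 0 and 1 swap velocities; positions: p0=9 p1=9 p2=68/3; velocities now: v0=-3 v1=3 v2=2
Advance to t=3 (no further collisions before then); velocities: v0=-3 v1=3 v2=2; positions = 7 11 24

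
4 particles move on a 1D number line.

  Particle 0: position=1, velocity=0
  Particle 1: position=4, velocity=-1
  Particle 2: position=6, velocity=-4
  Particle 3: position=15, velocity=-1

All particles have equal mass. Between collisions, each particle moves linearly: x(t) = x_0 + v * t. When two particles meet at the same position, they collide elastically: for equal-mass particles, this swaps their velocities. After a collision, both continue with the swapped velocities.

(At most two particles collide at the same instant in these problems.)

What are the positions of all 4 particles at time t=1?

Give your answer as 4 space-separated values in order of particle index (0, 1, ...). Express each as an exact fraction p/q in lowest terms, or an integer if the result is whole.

Answer: 1 2 3 14

Derivation:
Collision at t=2/3: particles 1 and 2 swap velocities; positions: p0=1 p1=10/3 p2=10/3 p3=43/3; velocities now: v0=0 v1=-4 v2=-1 v3=-1
Advance to t=1 (no further collisions before then); velocities: v0=0 v1=-4 v2=-1 v3=-1; positions = 1 2 3 14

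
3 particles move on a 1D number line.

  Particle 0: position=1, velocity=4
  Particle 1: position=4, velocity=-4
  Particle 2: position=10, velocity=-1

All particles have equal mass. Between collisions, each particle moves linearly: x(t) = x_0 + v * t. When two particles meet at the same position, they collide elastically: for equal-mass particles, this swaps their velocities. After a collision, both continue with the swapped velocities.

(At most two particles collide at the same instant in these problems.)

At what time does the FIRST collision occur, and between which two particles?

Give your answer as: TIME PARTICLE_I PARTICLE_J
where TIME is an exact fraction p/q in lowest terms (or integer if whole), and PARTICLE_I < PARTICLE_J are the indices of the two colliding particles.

Answer: 3/8 0 1

Derivation:
Pair (0,1): pos 1,4 vel 4,-4 -> gap=3, closing at 8/unit, collide at t=3/8
Pair (1,2): pos 4,10 vel -4,-1 -> not approaching (rel speed -3 <= 0)
Earliest collision: t=3/8 between 0 and 1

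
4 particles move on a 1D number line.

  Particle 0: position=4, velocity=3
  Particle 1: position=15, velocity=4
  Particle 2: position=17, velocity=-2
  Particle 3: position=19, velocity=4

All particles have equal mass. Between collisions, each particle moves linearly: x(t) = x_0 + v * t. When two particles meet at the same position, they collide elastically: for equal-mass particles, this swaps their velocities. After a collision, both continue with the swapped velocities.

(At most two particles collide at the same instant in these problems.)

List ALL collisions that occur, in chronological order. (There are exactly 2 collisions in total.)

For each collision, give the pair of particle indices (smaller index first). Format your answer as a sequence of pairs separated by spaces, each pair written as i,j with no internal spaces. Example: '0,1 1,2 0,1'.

Answer: 1,2 0,1

Derivation:
Collision at t=1/3: particles 1 and 2 swap velocities; positions: p0=5 p1=49/3 p2=49/3 p3=61/3; velocities now: v0=3 v1=-2 v2=4 v3=4
Collision at t=13/5: particles 0 and 1 swap velocities; positions: p0=59/5 p1=59/5 p2=127/5 p3=147/5; velocities now: v0=-2 v1=3 v2=4 v3=4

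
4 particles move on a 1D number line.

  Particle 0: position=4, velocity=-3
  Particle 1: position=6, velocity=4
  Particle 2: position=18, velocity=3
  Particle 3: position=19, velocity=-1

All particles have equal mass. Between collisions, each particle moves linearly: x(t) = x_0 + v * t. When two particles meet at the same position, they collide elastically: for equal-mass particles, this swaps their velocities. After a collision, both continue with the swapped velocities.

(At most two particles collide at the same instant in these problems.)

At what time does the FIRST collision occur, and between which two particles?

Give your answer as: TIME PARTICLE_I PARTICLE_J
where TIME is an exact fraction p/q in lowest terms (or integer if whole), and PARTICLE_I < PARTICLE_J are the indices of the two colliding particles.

Pair (0,1): pos 4,6 vel -3,4 -> not approaching (rel speed -7 <= 0)
Pair (1,2): pos 6,18 vel 4,3 -> gap=12, closing at 1/unit, collide at t=12
Pair (2,3): pos 18,19 vel 3,-1 -> gap=1, closing at 4/unit, collide at t=1/4
Earliest collision: t=1/4 between 2 and 3

Answer: 1/4 2 3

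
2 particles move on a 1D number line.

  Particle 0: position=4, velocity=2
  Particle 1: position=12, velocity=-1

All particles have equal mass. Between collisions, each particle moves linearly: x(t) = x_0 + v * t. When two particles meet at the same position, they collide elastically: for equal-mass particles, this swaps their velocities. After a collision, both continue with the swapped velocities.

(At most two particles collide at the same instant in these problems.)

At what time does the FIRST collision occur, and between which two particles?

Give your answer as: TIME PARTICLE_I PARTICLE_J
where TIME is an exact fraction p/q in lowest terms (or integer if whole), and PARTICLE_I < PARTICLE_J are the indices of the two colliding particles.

Pair (0,1): pos 4,12 vel 2,-1 -> gap=8, closing at 3/unit, collide at t=8/3
Earliest collision: t=8/3 between 0 and 1

Answer: 8/3 0 1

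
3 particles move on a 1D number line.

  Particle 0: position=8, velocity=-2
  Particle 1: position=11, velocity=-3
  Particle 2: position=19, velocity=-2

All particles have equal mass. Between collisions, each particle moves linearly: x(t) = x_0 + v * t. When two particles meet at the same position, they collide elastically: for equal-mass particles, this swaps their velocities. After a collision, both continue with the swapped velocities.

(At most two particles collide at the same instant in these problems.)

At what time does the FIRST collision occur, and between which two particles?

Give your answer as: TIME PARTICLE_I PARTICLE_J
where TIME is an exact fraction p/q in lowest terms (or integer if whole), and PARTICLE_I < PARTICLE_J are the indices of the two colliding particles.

Answer: 3 0 1

Derivation:
Pair (0,1): pos 8,11 vel -2,-3 -> gap=3, closing at 1/unit, collide at t=3
Pair (1,2): pos 11,19 vel -3,-2 -> not approaching (rel speed -1 <= 0)
Earliest collision: t=3 between 0 and 1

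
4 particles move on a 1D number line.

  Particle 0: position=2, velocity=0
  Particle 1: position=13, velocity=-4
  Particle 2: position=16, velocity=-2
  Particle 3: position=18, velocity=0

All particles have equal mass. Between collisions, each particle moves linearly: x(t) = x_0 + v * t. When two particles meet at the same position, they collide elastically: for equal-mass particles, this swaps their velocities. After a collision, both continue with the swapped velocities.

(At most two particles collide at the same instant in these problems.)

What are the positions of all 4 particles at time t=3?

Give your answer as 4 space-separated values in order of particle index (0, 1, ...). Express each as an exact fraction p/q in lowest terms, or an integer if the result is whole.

Answer: 1 2 10 18

Derivation:
Collision at t=11/4: particles 0 and 1 swap velocities; positions: p0=2 p1=2 p2=21/2 p3=18; velocities now: v0=-4 v1=0 v2=-2 v3=0
Advance to t=3 (no further collisions before then); velocities: v0=-4 v1=0 v2=-2 v3=0; positions = 1 2 10 18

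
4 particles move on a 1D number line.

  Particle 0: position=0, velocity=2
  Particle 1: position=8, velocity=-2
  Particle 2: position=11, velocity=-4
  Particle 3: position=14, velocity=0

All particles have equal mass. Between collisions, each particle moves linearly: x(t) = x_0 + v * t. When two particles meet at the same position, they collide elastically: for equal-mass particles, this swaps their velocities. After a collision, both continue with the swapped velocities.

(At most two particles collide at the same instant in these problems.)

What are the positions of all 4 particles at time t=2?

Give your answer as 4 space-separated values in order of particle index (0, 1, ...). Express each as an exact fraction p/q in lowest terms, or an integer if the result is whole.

Answer: 3 4 4 14

Derivation:
Collision at t=3/2: particles 1 and 2 swap velocities; positions: p0=3 p1=5 p2=5 p3=14; velocities now: v0=2 v1=-4 v2=-2 v3=0
Collision at t=11/6: particles 0 and 1 swap velocities; positions: p0=11/3 p1=11/3 p2=13/3 p3=14; velocities now: v0=-4 v1=2 v2=-2 v3=0
Collision at t=2: particles 1 and 2 swap velocities; positions: p0=3 p1=4 p2=4 p3=14; velocities now: v0=-4 v1=-2 v2=2 v3=0
Advance to t=2 (no further collisions before then); velocities: v0=-4 v1=-2 v2=2 v3=0; positions = 3 4 4 14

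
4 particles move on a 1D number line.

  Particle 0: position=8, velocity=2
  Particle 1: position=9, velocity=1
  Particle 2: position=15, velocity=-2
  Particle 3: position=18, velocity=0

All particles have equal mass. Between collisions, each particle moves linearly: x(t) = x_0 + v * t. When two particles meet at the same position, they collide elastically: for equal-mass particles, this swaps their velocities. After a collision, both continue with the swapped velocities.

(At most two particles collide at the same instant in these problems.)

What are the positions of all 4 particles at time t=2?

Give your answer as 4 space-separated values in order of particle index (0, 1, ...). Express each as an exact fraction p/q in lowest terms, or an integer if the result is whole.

Collision at t=1: particles 0 and 1 swap velocities; positions: p0=10 p1=10 p2=13 p3=18; velocities now: v0=1 v1=2 v2=-2 v3=0
Collision at t=7/4: particles 1 and 2 swap velocities; positions: p0=43/4 p1=23/2 p2=23/2 p3=18; velocities now: v0=1 v1=-2 v2=2 v3=0
Collision at t=2: particles 0 and 1 swap velocities; positions: p0=11 p1=11 p2=12 p3=18; velocities now: v0=-2 v1=1 v2=2 v3=0
Advance to t=2 (no further collisions before then); velocities: v0=-2 v1=1 v2=2 v3=0; positions = 11 11 12 18

Answer: 11 11 12 18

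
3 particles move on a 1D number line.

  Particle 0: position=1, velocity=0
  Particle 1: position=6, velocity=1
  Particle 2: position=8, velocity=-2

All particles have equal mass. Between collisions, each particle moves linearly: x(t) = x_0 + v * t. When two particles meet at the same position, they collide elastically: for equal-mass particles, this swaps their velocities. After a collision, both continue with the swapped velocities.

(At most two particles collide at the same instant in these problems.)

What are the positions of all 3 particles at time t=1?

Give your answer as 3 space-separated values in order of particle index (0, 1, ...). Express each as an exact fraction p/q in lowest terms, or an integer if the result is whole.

Collision at t=2/3: particles 1 and 2 swap velocities; positions: p0=1 p1=20/3 p2=20/3; velocities now: v0=0 v1=-2 v2=1
Advance to t=1 (no further collisions before then); velocities: v0=0 v1=-2 v2=1; positions = 1 6 7

Answer: 1 6 7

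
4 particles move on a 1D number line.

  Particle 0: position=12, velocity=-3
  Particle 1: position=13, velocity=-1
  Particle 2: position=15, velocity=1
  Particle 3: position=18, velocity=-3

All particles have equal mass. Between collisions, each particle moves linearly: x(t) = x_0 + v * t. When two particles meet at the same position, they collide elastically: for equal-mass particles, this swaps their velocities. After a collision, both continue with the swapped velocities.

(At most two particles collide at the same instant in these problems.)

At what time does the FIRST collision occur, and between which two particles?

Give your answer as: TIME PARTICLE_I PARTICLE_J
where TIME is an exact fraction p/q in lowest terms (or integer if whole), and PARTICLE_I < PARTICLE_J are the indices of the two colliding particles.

Answer: 3/4 2 3

Derivation:
Pair (0,1): pos 12,13 vel -3,-1 -> not approaching (rel speed -2 <= 0)
Pair (1,2): pos 13,15 vel -1,1 -> not approaching (rel speed -2 <= 0)
Pair (2,3): pos 15,18 vel 1,-3 -> gap=3, closing at 4/unit, collide at t=3/4
Earliest collision: t=3/4 between 2 and 3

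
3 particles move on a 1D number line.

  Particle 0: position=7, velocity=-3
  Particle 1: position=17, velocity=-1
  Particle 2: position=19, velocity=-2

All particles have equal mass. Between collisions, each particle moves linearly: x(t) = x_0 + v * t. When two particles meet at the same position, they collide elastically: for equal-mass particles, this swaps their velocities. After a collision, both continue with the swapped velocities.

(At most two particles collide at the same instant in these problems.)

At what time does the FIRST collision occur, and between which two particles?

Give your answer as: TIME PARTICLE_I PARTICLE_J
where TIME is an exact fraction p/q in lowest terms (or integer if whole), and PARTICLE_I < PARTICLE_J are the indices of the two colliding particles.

Answer: 2 1 2

Derivation:
Pair (0,1): pos 7,17 vel -3,-1 -> not approaching (rel speed -2 <= 0)
Pair (1,2): pos 17,19 vel -1,-2 -> gap=2, closing at 1/unit, collide at t=2
Earliest collision: t=2 between 1 and 2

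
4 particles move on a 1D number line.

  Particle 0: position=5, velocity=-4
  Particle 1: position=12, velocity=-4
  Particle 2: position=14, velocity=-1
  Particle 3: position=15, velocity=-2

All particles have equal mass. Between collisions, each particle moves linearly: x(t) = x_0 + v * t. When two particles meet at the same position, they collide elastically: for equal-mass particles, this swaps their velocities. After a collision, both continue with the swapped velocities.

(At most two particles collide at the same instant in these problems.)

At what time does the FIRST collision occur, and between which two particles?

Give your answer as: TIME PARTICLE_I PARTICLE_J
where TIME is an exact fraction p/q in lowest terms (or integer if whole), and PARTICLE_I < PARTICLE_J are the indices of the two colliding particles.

Answer: 1 2 3

Derivation:
Pair (0,1): pos 5,12 vel -4,-4 -> not approaching (rel speed 0 <= 0)
Pair (1,2): pos 12,14 vel -4,-1 -> not approaching (rel speed -3 <= 0)
Pair (2,3): pos 14,15 vel -1,-2 -> gap=1, closing at 1/unit, collide at t=1
Earliest collision: t=1 between 2 and 3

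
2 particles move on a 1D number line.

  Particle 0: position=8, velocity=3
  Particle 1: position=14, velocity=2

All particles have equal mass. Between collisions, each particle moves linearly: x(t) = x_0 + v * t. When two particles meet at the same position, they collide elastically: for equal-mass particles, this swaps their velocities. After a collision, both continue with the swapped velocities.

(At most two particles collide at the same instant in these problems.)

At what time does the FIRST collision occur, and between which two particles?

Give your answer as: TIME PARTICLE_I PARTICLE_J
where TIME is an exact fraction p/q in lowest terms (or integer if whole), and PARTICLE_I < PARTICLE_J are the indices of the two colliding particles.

Answer: 6 0 1

Derivation:
Pair (0,1): pos 8,14 vel 3,2 -> gap=6, closing at 1/unit, collide at t=6
Earliest collision: t=6 between 0 and 1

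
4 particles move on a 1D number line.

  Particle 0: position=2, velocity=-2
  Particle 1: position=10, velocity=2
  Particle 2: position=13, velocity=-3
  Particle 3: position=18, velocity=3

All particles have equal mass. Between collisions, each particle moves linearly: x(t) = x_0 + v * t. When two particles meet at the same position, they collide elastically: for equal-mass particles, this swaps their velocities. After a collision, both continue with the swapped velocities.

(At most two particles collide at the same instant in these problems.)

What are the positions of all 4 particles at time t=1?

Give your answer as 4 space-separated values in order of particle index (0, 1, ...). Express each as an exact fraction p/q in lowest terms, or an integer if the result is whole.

Collision at t=3/5: particles 1 and 2 swap velocities; positions: p0=4/5 p1=56/5 p2=56/5 p3=99/5; velocities now: v0=-2 v1=-3 v2=2 v3=3
Advance to t=1 (no further collisions before then); velocities: v0=-2 v1=-3 v2=2 v3=3; positions = 0 10 12 21

Answer: 0 10 12 21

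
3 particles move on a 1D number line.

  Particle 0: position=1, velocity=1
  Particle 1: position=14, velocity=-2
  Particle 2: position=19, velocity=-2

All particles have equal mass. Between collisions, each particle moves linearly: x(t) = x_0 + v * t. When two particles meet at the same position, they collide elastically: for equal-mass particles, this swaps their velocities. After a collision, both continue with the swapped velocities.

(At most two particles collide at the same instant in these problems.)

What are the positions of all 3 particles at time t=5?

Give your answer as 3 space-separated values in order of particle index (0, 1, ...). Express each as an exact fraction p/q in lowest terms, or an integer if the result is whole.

Collision at t=13/3: particles 0 and 1 swap velocities; positions: p0=16/3 p1=16/3 p2=31/3; velocities now: v0=-2 v1=1 v2=-2
Advance to t=5 (no further collisions before then); velocities: v0=-2 v1=1 v2=-2; positions = 4 6 9

Answer: 4 6 9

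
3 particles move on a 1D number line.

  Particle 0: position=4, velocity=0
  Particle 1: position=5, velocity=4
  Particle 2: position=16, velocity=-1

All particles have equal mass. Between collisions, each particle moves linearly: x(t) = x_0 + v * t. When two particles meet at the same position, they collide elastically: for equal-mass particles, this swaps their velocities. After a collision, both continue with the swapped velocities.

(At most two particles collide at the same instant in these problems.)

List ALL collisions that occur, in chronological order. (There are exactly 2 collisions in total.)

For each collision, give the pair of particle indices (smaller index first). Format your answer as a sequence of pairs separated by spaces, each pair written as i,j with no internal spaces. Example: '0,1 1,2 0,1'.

Collision at t=11/5: particles 1 and 2 swap velocities; positions: p0=4 p1=69/5 p2=69/5; velocities now: v0=0 v1=-1 v2=4
Collision at t=12: particles 0 and 1 swap velocities; positions: p0=4 p1=4 p2=53; velocities now: v0=-1 v1=0 v2=4

Answer: 1,2 0,1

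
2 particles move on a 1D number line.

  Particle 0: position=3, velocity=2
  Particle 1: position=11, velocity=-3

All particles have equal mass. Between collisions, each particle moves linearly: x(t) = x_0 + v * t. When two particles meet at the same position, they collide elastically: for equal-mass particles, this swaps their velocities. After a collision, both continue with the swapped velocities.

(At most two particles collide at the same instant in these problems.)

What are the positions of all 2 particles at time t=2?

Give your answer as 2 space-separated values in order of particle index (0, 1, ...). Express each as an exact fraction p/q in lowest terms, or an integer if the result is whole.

Collision at t=8/5: particles 0 and 1 swap velocities; positions: p0=31/5 p1=31/5; velocities now: v0=-3 v1=2
Advance to t=2 (no further collisions before then); velocities: v0=-3 v1=2; positions = 5 7

Answer: 5 7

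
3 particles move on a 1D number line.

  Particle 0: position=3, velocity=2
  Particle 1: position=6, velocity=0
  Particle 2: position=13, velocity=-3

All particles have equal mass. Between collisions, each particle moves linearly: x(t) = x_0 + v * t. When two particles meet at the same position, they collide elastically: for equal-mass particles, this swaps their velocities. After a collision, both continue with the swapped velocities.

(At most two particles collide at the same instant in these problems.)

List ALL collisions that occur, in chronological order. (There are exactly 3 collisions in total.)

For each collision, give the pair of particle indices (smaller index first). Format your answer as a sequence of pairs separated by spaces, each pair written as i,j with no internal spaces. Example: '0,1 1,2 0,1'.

Collision at t=3/2: particles 0 and 1 swap velocities; positions: p0=6 p1=6 p2=17/2; velocities now: v0=0 v1=2 v2=-3
Collision at t=2: particles 1 and 2 swap velocities; positions: p0=6 p1=7 p2=7; velocities now: v0=0 v1=-3 v2=2
Collision at t=7/3: particles 0 and 1 swap velocities; positions: p0=6 p1=6 p2=23/3; velocities now: v0=-3 v1=0 v2=2

Answer: 0,1 1,2 0,1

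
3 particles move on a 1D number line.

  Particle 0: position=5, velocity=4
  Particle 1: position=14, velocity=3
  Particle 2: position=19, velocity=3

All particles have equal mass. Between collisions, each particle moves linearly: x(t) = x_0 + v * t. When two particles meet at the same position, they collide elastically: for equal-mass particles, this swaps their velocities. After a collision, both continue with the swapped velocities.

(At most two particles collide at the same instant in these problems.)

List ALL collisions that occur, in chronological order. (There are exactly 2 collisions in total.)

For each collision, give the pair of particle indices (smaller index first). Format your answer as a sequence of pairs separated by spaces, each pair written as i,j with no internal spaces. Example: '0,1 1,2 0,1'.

Collision at t=9: particles 0 and 1 swap velocities; positions: p0=41 p1=41 p2=46; velocities now: v0=3 v1=4 v2=3
Collision at t=14: particles 1 and 2 swap velocities; positions: p0=56 p1=61 p2=61; velocities now: v0=3 v1=3 v2=4

Answer: 0,1 1,2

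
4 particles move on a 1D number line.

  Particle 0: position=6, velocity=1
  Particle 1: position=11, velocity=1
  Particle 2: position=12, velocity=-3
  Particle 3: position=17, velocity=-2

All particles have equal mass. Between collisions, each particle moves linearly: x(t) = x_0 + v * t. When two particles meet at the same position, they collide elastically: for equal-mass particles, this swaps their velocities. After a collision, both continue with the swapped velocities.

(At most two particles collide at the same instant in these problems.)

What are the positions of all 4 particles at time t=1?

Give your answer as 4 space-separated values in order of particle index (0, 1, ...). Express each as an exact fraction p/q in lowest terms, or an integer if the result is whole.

Collision at t=1/4: particles 1 and 2 swap velocities; positions: p0=25/4 p1=45/4 p2=45/4 p3=33/2; velocities now: v0=1 v1=-3 v2=1 v3=-2
Advance to t=1 (no further collisions before then); velocities: v0=1 v1=-3 v2=1 v3=-2; positions = 7 9 12 15

Answer: 7 9 12 15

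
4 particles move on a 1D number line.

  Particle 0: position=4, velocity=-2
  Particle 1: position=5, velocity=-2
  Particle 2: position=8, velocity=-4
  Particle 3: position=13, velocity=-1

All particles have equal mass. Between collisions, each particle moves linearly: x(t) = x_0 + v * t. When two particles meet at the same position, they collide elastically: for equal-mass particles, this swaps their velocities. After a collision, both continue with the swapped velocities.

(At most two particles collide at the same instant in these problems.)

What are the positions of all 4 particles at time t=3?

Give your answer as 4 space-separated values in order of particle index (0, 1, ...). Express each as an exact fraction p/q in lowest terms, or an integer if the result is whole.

Collision at t=3/2: particles 1 and 2 swap velocities; positions: p0=1 p1=2 p2=2 p3=23/2; velocities now: v0=-2 v1=-4 v2=-2 v3=-1
Collision at t=2: particles 0 and 1 swap velocities; positions: p0=0 p1=0 p2=1 p3=11; velocities now: v0=-4 v1=-2 v2=-2 v3=-1
Advance to t=3 (no further collisions before then); velocities: v0=-4 v1=-2 v2=-2 v3=-1; positions = -4 -2 -1 10

Answer: -4 -2 -1 10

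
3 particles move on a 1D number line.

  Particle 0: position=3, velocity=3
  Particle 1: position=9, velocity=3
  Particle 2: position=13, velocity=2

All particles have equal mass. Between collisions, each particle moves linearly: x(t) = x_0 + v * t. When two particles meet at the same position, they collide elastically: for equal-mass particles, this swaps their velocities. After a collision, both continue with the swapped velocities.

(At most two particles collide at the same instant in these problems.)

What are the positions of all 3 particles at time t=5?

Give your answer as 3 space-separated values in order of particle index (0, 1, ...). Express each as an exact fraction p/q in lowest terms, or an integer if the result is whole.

Answer: 18 23 24

Derivation:
Collision at t=4: particles 1 and 2 swap velocities; positions: p0=15 p1=21 p2=21; velocities now: v0=3 v1=2 v2=3
Advance to t=5 (no further collisions before then); velocities: v0=3 v1=2 v2=3; positions = 18 23 24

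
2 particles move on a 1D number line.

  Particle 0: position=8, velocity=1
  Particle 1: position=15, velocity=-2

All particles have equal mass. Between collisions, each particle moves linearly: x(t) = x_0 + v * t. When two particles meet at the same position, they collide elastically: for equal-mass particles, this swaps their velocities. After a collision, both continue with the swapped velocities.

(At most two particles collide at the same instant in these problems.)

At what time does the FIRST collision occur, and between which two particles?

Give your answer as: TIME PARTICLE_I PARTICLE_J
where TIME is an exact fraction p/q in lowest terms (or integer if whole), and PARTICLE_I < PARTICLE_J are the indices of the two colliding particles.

Answer: 7/3 0 1

Derivation:
Pair (0,1): pos 8,15 vel 1,-2 -> gap=7, closing at 3/unit, collide at t=7/3
Earliest collision: t=7/3 between 0 and 1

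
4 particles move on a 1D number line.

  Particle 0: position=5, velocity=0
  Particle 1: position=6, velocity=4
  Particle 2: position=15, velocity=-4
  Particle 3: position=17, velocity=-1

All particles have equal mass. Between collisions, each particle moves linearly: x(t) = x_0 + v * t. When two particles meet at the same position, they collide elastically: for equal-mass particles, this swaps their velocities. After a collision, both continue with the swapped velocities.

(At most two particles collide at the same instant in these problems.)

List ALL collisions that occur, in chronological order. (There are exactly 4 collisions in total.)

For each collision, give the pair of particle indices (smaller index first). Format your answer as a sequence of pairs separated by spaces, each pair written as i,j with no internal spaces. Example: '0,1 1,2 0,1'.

Collision at t=9/8: particles 1 and 2 swap velocities; positions: p0=5 p1=21/2 p2=21/2 p3=127/8; velocities now: v0=0 v1=-4 v2=4 v3=-1
Collision at t=11/5: particles 2 and 3 swap velocities; positions: p0=5 p1=31/5 p2=74/5 p3=74/5; velocities now: v0=0 v1=-4 v2=-1 v3=4
Collision at t=5/2: particles 0 and 1 swap velocities; positions: p0=5 p1=5 p2=29/2 p3=16; velocities now: v0=-4 v1=0 v2=-1 v3=4
Collision at t=12: particles 1 and 2 swap velocities; positions: p0=-33 p1=5 p2=5 p3=54; velocities now: v0=-4 v1=-1 v2=0 v3=4

Answer: 1,2 2,3 0,1 1,2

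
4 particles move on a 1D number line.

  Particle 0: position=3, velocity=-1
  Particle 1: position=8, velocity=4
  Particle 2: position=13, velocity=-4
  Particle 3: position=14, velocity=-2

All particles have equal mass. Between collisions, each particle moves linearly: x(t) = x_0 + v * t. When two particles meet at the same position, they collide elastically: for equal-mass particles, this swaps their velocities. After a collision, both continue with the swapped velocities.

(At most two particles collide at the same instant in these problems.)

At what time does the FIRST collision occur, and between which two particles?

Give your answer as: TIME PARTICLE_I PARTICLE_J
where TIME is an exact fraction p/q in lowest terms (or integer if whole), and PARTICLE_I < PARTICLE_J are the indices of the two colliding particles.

Answer: 5/8 1 2

Derivation:
Pair (0,1): pos 3,8 vel -1,4 -> not approaching (rel speed -5 <= 0)
Pair (1,2): pos 8,13 vel 4,-4 -> gap=5, closing at 8/unit, collide at t=5/8
Pair (2,3): pos 13,14 vel -4,-2 -> not approaching (rel speed -2 <= 0)
Earliest collision: t=5/8 between 1 and 2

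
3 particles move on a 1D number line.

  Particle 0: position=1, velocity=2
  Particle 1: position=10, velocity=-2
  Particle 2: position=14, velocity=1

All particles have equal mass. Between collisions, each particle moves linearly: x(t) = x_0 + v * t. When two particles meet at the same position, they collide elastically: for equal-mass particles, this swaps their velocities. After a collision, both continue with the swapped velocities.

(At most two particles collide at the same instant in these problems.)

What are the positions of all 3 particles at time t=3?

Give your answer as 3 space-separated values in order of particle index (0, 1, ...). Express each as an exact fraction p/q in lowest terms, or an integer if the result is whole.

Collision at t=9/4: particles 0 and 1 swap velocities; positions: p0=11/2 p1=11/2 p2=65/4; velocities now: v0=-2 v1=2 v2=1
Advance to t=3 (no further collisions before then); velocities: v0=-2 v1=2 v2=1; positions = 4 7 17

Answer: 4 7 17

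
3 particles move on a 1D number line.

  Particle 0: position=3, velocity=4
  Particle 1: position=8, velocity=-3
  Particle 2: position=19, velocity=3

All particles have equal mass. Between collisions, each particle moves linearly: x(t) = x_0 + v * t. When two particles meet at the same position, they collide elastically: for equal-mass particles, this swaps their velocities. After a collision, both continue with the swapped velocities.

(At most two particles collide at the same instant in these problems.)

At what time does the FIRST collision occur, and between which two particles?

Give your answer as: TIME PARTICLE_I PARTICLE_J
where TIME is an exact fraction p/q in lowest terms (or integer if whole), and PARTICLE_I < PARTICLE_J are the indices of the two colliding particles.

Answer: 5/7 0 1

Derivation:
Pair (0,1): pos 3,8 vel 4,-3 -> gap=5, closing at 7/unit, collide at t=5/7
Pair (1,2): pos 8,19 vel -3,3 -> not approaching (rel speed -6 <= 0)
Earliest collision: t=5/7 between 0 and 1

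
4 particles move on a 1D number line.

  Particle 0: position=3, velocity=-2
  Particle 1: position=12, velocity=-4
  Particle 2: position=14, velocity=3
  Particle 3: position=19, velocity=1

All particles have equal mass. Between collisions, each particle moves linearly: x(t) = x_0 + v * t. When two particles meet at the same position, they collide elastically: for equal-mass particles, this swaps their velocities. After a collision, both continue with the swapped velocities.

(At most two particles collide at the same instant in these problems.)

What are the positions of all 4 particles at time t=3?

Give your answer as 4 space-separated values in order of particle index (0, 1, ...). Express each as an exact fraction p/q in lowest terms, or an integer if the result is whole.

Collision at t=5/2: particles 2 and 3 swap velocities; positions: p0=-2 p1=2 p2=43/2 p3=43/2; velocities now: v0=-2 v1=-4 v2=1 v3=3
Advance to t=3 (no further collisions before then); velocities: v0=-2 v1=-4 v2=1 v3=3; positions = -3 0 22 23

Answer: -3 0 22 23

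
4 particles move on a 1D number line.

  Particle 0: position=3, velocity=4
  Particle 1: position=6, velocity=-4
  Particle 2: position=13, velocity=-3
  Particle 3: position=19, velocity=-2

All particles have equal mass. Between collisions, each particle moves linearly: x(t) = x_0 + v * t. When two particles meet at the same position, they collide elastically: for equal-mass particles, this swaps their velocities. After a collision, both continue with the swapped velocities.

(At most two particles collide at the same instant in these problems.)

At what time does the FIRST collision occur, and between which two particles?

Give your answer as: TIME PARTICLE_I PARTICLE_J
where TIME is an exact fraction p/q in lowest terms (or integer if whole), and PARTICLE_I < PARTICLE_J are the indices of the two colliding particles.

Pair (0,1): pos 3,6 vel 4,-4 -> gap=3, closing at 8/unit, collide at t=3/8
Pair (1,2): pos 6,13 vel -4,-3 -> not approaching (rel speed -1 <= 0)
Pair (2,3): pos 13,19 vel -3,-2 -> not approaching (rel speed -1 <= 0)
Earliest collision: t=3/8 between 0 and 1

Answer: 3/8 0 1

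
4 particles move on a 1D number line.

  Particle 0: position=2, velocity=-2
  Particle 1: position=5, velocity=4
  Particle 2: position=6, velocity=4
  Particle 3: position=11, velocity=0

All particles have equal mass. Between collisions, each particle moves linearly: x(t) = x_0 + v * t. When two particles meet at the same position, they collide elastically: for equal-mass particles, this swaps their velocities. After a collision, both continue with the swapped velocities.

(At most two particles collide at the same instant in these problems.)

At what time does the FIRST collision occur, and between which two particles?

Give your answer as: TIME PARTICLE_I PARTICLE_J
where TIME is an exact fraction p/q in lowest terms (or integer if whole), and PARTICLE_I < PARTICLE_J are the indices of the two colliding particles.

Pair (0,1): pos 2,5 vel -2,4 -> not approaching (rel speed -6 <= 0)
Pair (1,2): pos 5,6 vel 4,4 -> not approaching (rel speed 0 <= 0)
Pair (2,3): pos 6,11 vel 4,0 -> gap=5, closing at 4/unit, collide at t=5/4
Earliest collision: t=5/4 between 2 and 3

Answer: 5/4 2 3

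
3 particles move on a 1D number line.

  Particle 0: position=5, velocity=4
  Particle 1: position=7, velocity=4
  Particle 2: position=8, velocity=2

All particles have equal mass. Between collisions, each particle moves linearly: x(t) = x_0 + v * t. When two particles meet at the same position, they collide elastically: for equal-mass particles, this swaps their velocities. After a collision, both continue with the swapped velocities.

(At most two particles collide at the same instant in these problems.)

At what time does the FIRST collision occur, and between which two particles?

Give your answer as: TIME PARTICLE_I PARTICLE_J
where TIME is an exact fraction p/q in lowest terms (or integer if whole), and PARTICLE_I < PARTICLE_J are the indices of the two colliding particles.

Answer: 1/2 1 2

Derivation:
Pair (0,1): pos 5,7 vel 4,4 -> not approaching (rel speed 0 <= 0)
Pair (1,2): pos 7,8 vel 4,2 -> gap=1, closing at 2/unit, collide at t=1/2
Earliest collision: t=1/2 between 1 and 2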